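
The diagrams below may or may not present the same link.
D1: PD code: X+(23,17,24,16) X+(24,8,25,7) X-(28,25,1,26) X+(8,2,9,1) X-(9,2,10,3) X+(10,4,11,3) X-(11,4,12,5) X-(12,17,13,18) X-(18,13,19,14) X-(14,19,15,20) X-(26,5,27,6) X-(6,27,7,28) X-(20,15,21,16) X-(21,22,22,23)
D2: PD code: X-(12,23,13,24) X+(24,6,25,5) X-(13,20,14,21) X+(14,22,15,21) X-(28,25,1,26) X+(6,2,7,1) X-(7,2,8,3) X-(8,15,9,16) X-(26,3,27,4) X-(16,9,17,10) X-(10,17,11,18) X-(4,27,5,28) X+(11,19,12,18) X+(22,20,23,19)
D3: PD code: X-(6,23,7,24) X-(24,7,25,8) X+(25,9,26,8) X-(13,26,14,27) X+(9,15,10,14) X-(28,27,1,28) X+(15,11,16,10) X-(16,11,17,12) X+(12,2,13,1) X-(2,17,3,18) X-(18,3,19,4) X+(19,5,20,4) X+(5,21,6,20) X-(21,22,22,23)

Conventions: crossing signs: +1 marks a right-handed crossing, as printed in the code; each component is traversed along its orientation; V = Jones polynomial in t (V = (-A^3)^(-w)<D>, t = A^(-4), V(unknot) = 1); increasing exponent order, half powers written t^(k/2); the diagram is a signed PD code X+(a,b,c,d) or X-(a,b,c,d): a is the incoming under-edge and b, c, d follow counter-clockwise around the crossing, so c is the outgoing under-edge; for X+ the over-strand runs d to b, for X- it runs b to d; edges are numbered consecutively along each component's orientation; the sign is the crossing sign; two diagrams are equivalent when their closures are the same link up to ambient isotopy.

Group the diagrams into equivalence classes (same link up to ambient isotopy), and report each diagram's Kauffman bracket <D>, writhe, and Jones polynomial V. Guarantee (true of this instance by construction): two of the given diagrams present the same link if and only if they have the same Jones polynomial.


classes: {D1, D2} | {D3}
V(D1) = t^-8 - 2t^-7 + t^-6 - 2t^-5 + 2t^-4 + t^-2  [14 crossings, <D> = A^-10 + 2A^-2 - 2A^2 + A^6 - 2A^10 + A^14, w = -6]
V(D2) = t^-8 - 2t^-7 + t^-6 - 2t^-5 + 2t^-4 + t^-2  [14 crossings, <D> = A^-4 + 2A^4 - 2A^8 + A^12 - 2A^16 + A^20, w = -4]
V(D3) = 1  [14 crossings, <D> = A^-6, w = -2]
note: 2 values of V(t) split the 3 diagrams


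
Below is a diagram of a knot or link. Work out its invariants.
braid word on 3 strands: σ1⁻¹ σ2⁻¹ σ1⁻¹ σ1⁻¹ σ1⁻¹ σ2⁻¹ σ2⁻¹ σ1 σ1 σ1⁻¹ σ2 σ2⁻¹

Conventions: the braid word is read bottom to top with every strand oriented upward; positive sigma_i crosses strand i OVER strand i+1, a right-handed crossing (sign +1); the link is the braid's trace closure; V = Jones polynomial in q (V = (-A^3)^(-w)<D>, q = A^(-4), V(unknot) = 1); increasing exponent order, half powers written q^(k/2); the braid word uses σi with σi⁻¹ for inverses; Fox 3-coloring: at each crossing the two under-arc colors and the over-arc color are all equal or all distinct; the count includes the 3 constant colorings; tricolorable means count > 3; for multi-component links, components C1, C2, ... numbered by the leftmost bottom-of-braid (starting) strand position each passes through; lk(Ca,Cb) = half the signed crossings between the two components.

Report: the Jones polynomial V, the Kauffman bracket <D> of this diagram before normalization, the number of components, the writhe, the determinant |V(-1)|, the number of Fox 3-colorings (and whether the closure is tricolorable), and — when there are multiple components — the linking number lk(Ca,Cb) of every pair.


V = q^-8 - 2q^-7 + q^-6 - 2q^-5 + 2q^-4 + q^-2
<D> = A^-10 + 2A^-2 - 2A^2 + A^6 - 2A^10 + A^14 (w = -6)
1 component over 12 crossings, w = -6
27 Fox colorings among 3^12, |V(-1)| = 9: tricolorable
why: w = -6 (over 12 crossings) is diagram-only; (-A^3)^(6) removes it from V


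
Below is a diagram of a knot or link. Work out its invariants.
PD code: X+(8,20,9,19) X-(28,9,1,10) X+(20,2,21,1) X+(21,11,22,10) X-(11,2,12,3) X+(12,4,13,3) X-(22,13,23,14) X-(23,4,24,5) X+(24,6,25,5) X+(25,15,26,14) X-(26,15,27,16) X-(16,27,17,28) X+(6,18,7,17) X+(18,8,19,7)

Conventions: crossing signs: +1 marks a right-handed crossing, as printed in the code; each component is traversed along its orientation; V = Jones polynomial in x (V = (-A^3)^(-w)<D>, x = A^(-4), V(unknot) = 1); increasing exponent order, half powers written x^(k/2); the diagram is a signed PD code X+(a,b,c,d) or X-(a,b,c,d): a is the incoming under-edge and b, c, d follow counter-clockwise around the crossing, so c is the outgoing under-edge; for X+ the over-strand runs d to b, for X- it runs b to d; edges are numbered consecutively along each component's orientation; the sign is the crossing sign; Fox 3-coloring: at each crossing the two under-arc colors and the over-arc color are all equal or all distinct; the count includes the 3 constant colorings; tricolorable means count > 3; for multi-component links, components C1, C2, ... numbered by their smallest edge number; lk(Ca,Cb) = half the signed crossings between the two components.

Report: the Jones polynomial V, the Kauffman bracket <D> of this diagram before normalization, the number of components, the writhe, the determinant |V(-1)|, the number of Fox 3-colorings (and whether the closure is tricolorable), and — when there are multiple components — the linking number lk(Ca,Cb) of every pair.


V = x^-1 - 1 + 2x - 2x^2 + 2x^3 - 2x^4 + x^5
<D> = A^-14 - 2A^-10 + 2A^-6 - 2A^-2 + 2A^2 - A^6 + A^10 (w = +2)
1 component over 14 crossings, w = +2
3 Fox colorings among 3^14, |V(-1)| = 11: not tricolorable
why: the span of V is 6, forcing >= 6 crossings in any diagram


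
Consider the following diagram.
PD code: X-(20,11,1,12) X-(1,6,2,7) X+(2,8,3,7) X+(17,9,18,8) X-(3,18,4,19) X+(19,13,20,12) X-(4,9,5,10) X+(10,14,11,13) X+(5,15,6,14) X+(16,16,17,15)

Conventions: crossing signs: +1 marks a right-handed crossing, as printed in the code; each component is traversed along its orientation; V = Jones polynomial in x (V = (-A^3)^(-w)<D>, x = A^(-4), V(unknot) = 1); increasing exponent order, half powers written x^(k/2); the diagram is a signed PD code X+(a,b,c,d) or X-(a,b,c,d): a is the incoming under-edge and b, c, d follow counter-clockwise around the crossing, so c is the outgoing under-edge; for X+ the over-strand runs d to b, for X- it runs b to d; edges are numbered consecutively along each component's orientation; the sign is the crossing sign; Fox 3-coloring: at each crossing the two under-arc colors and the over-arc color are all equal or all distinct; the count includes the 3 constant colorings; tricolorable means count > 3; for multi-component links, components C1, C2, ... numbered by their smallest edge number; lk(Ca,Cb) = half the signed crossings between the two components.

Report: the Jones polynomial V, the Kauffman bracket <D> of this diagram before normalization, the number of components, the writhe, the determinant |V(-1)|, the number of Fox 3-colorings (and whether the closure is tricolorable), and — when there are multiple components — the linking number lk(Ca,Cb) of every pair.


Jones polynomial: V(x) = 1
<D> = A^6; writhe +2
components 1, writhe +2 (10 crossings)
3-colorings: 3 of 3^10, det 1 — not tricolorable
note: w = +2 (over 10 crossings) is diagram-only; (-A^3)^(-2) removes it from V


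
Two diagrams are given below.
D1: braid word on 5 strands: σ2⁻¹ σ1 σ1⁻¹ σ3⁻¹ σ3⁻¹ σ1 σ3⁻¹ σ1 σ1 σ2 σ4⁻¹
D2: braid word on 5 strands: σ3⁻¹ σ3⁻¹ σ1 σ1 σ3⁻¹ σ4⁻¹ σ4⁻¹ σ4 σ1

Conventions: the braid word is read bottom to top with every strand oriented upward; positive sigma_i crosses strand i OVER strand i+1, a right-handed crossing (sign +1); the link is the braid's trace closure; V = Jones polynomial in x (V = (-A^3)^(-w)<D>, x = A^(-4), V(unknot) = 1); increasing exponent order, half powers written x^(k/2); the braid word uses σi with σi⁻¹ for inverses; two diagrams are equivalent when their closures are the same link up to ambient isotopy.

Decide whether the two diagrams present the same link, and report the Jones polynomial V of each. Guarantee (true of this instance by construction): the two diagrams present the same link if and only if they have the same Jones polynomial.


equivalent: yes
V(D1) = x^(-7/2) - 2x^(-1/2) - 2x^(1/2) + x^(7/2)  (w -1, c 11, <D> = -A^-17 + 2A^-5 + 2A^-1 - A^11)
V(D2) = x^(-7/2) - 2x^(-1/2) - 2x^(1/2) + x^(7/2)  (w -1, c 9, <D> = -A^-17 + 2A^-5 + 2A^-1 - A^11)
why: D2 (9 crossings) and D1 (11) are Markov-related braid presentations


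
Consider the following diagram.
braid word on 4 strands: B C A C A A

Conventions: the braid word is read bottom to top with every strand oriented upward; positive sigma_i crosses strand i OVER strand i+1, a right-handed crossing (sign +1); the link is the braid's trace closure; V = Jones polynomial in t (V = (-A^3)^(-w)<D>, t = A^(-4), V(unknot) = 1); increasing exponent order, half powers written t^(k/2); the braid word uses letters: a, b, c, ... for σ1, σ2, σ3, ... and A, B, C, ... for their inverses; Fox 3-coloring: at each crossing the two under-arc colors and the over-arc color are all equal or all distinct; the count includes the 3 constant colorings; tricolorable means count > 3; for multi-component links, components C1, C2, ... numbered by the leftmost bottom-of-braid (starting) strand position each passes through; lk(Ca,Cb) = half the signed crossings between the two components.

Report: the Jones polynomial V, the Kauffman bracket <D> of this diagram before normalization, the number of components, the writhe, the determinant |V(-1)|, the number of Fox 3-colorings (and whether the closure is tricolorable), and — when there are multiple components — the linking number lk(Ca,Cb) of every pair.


V = t^(-13/2) - t^(-11/2) + t^(-9/2) - 2t^(-7/2) - t^(-3/2)
<D> = -A^-12 - 2A^-4 + 1 - A^4 + A^8 (w = -6)
2 components over 6 crossings, w = -6
lk(C1,C2): -1
9 Fox colorings among 3^6, |V(-1)| = 6: tricolorable
why: |V(-1)| = 6: so tricolorable, since 3 divides 6


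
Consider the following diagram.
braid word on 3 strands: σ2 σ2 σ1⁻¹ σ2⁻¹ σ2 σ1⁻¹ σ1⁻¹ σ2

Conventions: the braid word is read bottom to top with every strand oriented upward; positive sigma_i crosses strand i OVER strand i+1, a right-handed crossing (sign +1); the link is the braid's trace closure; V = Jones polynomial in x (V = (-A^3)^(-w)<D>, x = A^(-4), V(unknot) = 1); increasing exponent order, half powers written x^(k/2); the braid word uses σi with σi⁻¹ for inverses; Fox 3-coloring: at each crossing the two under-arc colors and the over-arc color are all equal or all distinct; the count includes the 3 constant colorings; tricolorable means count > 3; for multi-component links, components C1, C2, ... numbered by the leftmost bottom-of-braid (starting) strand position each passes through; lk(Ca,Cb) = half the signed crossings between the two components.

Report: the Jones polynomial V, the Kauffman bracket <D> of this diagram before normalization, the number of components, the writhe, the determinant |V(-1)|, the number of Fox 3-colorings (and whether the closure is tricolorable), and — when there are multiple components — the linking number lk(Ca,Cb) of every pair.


V = -x^-3 + x^-2 - x^-1 + 3 - x + x^2 - x^3
<D> = -A^-12 + A^-8 - A^-4 + 3 - A^4 + A^8 - A^12 (w = 0)
1 component over 8 crossings, w = 0
27 Fox colorings among 3^8, |V(-1)| = 9: tricolorable
why: free reduction leaves σ2 σ2 σ1⁻¹ σ1⁻¹ σ1⁻¹ σ2 of the original 8 letters


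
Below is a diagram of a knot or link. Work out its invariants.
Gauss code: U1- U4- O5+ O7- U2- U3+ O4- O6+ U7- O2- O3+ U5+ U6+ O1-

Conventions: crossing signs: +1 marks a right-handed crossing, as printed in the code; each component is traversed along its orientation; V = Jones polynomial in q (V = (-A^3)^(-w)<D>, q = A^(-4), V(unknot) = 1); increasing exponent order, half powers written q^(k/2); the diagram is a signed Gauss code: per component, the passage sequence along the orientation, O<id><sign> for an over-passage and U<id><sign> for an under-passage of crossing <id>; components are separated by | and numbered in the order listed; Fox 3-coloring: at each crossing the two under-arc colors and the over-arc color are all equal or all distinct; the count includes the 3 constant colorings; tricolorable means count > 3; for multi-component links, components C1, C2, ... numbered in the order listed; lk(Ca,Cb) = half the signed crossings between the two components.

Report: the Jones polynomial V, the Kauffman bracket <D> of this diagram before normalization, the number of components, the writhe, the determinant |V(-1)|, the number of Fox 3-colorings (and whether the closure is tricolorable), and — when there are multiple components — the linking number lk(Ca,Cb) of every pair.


V = 1
<D> = -A^-3 (w = -1)
1 component over 7 crossings, w = -1
3 Fox colorings among 3^7, |V(-1)| = 1: not tricolorable
why: w = -1 (over 7 crossings) is diagram-only; (-A^3)^(1) removes it from V


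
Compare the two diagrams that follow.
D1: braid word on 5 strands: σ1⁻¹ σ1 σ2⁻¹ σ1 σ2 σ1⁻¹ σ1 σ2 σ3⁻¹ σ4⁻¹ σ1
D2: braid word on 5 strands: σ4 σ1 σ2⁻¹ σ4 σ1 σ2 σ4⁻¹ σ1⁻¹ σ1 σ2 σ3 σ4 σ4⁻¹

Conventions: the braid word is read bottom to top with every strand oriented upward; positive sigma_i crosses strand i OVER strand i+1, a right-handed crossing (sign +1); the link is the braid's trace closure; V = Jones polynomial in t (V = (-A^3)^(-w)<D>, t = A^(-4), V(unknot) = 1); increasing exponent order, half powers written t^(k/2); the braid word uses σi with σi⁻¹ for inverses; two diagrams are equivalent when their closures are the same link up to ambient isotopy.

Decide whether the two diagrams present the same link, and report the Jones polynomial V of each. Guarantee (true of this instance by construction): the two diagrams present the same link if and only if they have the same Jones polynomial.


equivalent: yes
V(D1) = -t^(1/2) + t^(3/2) - t^(5/2) - t^(9/2)  (w +1, c 11, <D> = A^-15 + A^-7 - A^-3 + A)
V(D2) = -t^(1/2) + t^(3/2) - t^(5/2) - t^(9/2)  [13 crossings, <D> = A^-3 + A^5 - A^9 + A^13, w = +5]
key observation: from 11 to 13 crossings by R-moves: one link, two diagrams


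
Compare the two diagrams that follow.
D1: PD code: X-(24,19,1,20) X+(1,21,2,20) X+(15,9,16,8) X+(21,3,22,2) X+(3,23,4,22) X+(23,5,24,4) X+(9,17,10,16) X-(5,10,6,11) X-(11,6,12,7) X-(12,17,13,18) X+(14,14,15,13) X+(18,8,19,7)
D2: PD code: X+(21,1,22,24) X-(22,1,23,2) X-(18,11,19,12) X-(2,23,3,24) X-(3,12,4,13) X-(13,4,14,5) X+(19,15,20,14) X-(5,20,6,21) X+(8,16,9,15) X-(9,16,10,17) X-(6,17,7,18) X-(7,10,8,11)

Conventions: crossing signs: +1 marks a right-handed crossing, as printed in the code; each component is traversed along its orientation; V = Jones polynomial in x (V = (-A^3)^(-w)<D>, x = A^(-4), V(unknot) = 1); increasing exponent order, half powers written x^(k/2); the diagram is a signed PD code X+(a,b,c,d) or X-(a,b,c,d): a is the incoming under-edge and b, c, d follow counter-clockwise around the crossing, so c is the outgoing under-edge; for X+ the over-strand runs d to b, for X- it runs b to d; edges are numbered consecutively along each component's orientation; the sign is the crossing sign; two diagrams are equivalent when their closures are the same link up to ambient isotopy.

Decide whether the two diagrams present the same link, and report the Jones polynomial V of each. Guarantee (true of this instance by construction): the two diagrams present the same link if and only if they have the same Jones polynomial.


equivalent: no
D1 (bracket -A^-12 + 2A^-8 - 2A^-4 + 3 - 3A^4 + 2A^8 - A^12 + A^16; 12 crossings at w = +4): V = x^-1 - 1 + 2x - 3x^2 + 3x^3 - 2x^4 + 2x^5 - x^6
D2 (bracket A^-14 - A^-10 + 2A^-6 - A^-2 + A^2 - A^6; 12 crossings at w = -6): V = -x^-6 + x^-5 - x^-4 + 2x^-3 - x^-2 + x^-1
key observation: 2 values of V(x) split the 2 diagrams


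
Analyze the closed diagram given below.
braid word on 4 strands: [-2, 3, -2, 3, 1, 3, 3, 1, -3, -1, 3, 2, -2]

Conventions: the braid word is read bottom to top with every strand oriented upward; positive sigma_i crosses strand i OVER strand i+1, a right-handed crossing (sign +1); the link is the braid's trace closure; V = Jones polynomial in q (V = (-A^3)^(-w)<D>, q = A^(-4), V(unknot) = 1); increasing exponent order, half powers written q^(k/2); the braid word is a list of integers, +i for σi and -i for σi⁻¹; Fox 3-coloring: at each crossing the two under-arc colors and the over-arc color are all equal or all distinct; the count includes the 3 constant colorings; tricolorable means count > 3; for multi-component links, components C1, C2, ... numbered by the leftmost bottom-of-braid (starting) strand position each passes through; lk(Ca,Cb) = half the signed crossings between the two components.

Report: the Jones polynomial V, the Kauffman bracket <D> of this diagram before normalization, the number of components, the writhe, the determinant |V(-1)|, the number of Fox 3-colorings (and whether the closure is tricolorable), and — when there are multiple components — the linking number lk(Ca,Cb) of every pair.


Jones polynomial: V(q) = q^-1 - 1 + 2q - 2q^2 + 2q^3 - 2q^4 + q^5
<D> = -A^-11 + 2A^-7 - 2A^-3 + 2A - 2A^5 + A^9 - A^13; writhe +3
components 1, writhe +3 (13 crossings)
3-colorings: 3 of 3^13, det 11 — not tricolorable
note: w = +3 shifts under R1 moves; the (-A^3)^(-3) factor cancels that in V


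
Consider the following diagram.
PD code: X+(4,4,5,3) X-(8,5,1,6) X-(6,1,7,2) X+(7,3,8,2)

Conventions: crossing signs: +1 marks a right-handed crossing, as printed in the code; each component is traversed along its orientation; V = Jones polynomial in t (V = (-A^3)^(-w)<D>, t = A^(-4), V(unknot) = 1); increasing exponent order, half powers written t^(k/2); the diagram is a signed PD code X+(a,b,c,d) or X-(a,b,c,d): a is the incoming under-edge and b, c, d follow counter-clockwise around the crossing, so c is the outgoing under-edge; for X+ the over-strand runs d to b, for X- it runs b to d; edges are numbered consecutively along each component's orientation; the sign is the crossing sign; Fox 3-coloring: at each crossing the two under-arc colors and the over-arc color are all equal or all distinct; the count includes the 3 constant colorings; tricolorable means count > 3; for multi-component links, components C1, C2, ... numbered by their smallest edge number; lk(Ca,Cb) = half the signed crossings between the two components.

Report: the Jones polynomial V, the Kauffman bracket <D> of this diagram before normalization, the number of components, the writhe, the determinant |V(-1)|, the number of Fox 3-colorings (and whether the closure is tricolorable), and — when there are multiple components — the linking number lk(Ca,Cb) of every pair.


V(t) = 1
bracket: 1, w = 0
1 component, writhe 0, over 4 crossings
det 1, colorings 3 of 3^4 — not tricolorable
observation: |V(-1)| = 1: so not tricolorable, since 3 does not divide 1


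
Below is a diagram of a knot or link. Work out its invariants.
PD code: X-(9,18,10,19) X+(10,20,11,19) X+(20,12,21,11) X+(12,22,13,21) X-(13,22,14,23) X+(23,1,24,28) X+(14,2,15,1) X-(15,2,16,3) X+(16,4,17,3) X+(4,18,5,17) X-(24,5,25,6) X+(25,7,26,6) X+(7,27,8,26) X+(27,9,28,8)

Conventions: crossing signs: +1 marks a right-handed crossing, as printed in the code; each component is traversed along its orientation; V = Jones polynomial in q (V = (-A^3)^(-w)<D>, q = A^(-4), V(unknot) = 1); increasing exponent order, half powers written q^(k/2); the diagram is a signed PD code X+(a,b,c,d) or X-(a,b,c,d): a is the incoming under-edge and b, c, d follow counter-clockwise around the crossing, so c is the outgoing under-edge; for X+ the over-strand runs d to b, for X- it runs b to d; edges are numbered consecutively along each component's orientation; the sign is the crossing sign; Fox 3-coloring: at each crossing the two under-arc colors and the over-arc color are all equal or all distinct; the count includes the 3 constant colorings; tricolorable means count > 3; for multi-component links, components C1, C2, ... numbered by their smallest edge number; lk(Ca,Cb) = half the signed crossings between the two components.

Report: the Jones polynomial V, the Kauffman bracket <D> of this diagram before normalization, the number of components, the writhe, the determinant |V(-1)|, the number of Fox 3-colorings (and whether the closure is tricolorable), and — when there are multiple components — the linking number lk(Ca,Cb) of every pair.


V = q^2 + q^4 - q^5 + q^6 - q^7
<D> = -A^-10 + A^-6 - A^-2 + A^2 + A^10 (w = +6)
1 component over 14 crossings, w = +6
3 Fox colorings among 3^14, |V(-1)| = 5: not tricolorable
why: det 5 = |V(-1)|; not divisible by 3, so not tricolorable


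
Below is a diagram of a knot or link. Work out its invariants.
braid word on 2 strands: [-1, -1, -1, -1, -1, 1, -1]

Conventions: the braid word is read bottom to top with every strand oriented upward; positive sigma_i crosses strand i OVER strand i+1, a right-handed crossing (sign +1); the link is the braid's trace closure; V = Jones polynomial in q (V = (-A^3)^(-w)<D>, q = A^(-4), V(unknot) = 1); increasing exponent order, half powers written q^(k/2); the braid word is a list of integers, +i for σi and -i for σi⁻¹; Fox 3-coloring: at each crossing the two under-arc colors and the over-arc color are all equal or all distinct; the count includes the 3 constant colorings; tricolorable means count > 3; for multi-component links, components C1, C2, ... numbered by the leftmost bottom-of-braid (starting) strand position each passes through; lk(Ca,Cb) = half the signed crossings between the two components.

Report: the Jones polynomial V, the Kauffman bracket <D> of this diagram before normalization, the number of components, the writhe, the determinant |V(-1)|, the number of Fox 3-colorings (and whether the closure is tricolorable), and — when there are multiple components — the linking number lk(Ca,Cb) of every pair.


Jones polynomial: V(q) = -q^-7 + q^-6 - q^-5 + q^-4 + q^-2
<D> = -A^-7 - A + A^5 - A^9 + A^13; writhe -5
components 1, writhe -5 (7 crossings)
3-colorings: 3 of 3^7, det 5 — not tricolorable
note: the span of V is 5, forcing >= 5 crossings in any diagram


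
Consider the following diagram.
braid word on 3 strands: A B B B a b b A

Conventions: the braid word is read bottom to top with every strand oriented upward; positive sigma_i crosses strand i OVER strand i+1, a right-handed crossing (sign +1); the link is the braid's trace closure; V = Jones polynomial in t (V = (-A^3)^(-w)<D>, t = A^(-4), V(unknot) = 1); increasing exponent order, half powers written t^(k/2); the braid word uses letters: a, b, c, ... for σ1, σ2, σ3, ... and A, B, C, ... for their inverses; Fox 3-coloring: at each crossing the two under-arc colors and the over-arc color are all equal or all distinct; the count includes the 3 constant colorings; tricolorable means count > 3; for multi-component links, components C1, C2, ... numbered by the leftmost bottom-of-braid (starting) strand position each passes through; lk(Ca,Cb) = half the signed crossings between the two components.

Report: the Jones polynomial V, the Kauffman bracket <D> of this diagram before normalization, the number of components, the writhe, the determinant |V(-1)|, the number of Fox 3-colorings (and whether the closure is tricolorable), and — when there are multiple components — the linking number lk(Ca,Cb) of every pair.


V(t) = t^-5 - 2t^-4 + 2t^-3 - 2t^-2 + 2t^-1 - 1 + t
bracket: A^-10 - A^-6 + 2A^-2 - 2A^2 + 2A^6 - 2A^10 + A^14, w = -2
1 component, writhe -2, over 8 crossings
det 11, colorings 3 of 3^8 — not tricolorable
observation: the span of V is 6, forcing >= 6 crossings in any diagram


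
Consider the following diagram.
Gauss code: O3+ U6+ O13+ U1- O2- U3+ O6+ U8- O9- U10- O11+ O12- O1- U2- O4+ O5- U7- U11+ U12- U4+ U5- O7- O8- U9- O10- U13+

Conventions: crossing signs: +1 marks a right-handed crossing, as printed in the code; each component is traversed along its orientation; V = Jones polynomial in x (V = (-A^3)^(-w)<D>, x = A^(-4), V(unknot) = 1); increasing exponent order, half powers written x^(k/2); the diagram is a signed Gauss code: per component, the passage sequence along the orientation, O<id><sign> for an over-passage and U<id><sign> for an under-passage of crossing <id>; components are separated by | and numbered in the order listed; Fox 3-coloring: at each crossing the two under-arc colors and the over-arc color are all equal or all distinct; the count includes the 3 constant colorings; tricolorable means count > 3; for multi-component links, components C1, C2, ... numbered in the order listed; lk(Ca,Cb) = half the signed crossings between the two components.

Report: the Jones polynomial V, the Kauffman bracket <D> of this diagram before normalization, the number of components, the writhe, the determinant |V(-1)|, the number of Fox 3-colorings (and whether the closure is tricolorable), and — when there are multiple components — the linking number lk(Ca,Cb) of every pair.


V = -x^-6 + 2x^-5 - 4x^-4 + 5x^-3 - 4x^-2 + 5x^-1 - 3 + 2x - x^2
<D> = A^-17 - 2A^-13 + 3A^-9 - 5A^-5 + 4A^-1 - 5A^3 + 4A^7 - 2A^11 + A^15 (w = -3)
1 component over 13 crossings, w = -3
9 Fox colorings among 3^13, |V(-1)| = 27: tricolorable
why: the span of V is 8, forcing >= 8 crossings in any diagram


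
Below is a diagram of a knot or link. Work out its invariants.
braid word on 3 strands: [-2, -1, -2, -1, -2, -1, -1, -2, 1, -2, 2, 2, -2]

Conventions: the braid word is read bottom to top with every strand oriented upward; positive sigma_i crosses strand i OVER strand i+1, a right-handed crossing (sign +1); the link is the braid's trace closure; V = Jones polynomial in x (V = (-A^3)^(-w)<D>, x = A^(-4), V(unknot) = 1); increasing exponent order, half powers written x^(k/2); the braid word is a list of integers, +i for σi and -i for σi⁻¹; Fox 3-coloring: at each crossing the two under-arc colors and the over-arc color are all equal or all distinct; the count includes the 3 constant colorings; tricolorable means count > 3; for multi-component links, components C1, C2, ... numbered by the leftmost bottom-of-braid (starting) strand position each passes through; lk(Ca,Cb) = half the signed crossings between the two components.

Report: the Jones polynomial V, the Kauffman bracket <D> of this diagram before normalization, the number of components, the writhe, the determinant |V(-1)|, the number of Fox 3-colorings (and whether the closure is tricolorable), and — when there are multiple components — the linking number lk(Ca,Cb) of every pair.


Jones polynomial: V(x) = x^(-15/2) - x^(-13/2) - x^(-9/2) - x^(-5/2)
<D> = A^-11 + A^-3 + A^5 - A^9; writhe -7
components 2, writhe -7 (13 crossings)
linking number lk(C1,C2) = -2
3-colorings: 3 of 3^13, det 4 — not tricolorable
note: summing lk over 1 pair gives -2


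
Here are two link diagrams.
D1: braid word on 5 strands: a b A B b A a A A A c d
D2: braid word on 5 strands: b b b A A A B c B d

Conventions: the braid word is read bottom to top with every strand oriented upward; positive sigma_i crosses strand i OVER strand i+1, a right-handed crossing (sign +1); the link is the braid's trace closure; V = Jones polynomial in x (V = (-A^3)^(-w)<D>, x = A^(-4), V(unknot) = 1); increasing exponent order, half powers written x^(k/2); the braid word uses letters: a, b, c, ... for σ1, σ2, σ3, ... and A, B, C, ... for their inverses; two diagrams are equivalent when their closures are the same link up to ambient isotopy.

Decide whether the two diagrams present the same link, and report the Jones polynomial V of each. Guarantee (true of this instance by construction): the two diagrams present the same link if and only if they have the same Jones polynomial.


equivalent: yes
D1 (bracket A^4 + A^12 - A^16; 12 crossings at w = 0): V = -x^-4 + x^-3 + x^-1
V(D2) = -x^-4 + x^-3 + x^-1  [10 crossings, <D> = A^4 + A^12 - A^16, w = 0]
observation: Markov moves rewrite D1 (12 crossings) into D2 (10)


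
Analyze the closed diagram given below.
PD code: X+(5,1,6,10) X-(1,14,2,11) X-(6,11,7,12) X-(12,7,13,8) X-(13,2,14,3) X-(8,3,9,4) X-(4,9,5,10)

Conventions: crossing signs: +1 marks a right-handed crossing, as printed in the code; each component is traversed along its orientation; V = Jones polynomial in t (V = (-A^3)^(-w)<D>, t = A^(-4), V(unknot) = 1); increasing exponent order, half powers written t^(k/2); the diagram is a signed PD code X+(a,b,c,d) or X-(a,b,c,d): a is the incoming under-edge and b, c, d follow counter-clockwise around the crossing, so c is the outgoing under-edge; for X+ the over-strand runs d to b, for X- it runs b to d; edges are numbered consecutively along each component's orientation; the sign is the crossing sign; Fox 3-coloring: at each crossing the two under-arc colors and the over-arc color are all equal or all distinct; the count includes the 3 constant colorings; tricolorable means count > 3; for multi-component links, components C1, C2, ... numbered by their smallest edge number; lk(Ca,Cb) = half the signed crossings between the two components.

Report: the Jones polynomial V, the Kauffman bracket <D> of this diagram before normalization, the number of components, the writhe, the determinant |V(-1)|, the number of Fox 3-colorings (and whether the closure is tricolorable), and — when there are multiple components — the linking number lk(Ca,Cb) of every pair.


V = -t^(-11/2) + t^(-9/2) - t^(-7/2) - t^(-3/2)
<D> = A^-9 + A^-1 - A^3 + A^7 (w = -5)
2 components over 7 crossings, w = -5
lk(C1,C2): -2
3 Fox colorings among 3^7, |V(-1)| = 4: not tricolorable
why: w = -5 (over 7 crossings) is diagram-only; (-A^3)^(5) removes it from V


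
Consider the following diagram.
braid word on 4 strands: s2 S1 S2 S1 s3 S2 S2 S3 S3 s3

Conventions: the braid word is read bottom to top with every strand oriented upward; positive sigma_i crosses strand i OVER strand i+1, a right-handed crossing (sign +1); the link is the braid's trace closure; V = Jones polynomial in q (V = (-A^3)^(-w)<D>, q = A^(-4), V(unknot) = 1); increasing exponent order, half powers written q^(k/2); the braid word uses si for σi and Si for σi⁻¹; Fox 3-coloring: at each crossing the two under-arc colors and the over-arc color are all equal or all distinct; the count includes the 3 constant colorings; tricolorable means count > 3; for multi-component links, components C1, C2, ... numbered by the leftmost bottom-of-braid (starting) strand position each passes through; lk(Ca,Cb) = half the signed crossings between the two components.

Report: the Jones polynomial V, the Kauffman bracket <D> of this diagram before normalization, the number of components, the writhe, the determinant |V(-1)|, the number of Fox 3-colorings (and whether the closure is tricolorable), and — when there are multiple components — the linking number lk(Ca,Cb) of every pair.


V(q) = -q^(-5/2) - q^(-1/2)
bracket: -A^-10 - A^-2, w = -4
2 components, writhe -4, over 10 crossings
lk(C1,C2) = -1
det 2, colorings 3 of 3^10 — not tricolorable
observation: |V(-1)| = 2: so not tricolorable, since 3 does not divide 2


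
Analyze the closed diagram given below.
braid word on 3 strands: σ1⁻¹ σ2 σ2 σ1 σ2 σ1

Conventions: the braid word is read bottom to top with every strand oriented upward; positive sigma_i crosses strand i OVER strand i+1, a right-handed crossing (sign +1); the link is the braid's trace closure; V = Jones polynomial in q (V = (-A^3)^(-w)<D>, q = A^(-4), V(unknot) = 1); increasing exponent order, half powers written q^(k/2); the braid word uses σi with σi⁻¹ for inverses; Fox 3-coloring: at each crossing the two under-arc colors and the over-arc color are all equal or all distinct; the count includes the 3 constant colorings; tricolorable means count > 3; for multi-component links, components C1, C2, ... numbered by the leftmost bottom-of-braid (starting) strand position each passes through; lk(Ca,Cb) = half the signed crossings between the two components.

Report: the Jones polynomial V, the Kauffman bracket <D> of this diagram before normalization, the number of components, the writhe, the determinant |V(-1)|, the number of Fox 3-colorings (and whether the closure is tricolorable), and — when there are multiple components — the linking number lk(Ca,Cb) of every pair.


V(q) = q + q^3 - q^4
bracket: -A^-4 + 1 + A^8, w = +4
1 component, writhe +4, over 6 crossings
det 3, colorings 9 of 3^6 — tricolorable
observation: det 3 = |V(-1)|; divisible by 3, so tricolorable


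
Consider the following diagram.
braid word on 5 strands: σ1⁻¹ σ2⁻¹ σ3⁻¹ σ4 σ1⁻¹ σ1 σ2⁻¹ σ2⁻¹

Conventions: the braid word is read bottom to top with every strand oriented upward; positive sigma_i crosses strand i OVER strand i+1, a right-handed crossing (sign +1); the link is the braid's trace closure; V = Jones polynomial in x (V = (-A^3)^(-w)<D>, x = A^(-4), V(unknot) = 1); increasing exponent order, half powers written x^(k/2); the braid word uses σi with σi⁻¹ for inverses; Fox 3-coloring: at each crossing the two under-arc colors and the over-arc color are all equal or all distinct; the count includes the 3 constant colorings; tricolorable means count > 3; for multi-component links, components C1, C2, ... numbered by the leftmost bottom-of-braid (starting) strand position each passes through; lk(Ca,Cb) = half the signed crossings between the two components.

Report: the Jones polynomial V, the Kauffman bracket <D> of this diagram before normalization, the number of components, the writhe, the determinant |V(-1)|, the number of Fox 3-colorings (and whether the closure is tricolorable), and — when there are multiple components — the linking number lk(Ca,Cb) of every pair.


V = -x^-4 + x^-3 + x^-1
<D> = A^-8 + 1 - A^4 (w = -4)
1 component over 8 crossings, w = -4
9 Fox colorings among 3^8, |V(-1)| = 3: tricolorable
why: |V(-1)| = 3: so tricolorable, since 3 divides 3


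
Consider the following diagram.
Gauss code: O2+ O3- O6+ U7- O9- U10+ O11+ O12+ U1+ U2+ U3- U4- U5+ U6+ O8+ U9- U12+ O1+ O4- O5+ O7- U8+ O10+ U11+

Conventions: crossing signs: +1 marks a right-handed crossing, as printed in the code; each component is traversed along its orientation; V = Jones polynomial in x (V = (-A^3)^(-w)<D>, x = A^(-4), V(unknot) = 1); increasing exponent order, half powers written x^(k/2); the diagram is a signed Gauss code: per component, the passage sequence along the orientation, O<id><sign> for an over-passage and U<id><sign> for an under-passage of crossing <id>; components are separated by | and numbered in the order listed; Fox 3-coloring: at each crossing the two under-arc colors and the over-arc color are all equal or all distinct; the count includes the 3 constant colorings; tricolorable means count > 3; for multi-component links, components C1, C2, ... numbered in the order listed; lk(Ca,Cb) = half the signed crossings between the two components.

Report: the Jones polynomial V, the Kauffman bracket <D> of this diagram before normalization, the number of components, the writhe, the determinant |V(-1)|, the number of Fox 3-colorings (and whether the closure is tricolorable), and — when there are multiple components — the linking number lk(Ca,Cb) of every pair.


V(x) = 2x - 2x^2 + 3x^3 - 3x^4 + 2x^5 - 2x^6 + x^7
bracket: A^-16 - 2A^-12 + 2A^-8 - 3A^-4 + 3 - 2A^4 + 2A^8, w = +4
1 component, writhe +4, over 12 crossings
det 15, colorings 9 of 3^12 — tricolorable
observation: the span of V is 6, forcing >= 6 crossings in any diagram


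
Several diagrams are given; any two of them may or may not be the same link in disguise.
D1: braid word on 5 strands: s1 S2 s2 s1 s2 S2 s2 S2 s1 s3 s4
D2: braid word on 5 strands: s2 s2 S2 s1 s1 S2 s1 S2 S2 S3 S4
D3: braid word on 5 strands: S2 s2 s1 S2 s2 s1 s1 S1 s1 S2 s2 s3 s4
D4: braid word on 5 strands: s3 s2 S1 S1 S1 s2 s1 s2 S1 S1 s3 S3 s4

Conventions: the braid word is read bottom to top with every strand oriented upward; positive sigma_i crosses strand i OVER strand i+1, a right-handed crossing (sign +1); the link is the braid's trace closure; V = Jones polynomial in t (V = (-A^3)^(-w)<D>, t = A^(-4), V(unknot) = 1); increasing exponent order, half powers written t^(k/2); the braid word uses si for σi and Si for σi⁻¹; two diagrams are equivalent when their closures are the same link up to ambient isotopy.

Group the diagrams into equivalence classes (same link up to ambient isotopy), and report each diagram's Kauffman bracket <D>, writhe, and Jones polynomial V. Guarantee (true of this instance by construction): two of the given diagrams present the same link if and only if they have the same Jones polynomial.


classes: {D1, D3} | {D2} | {D4}
V(D1) = -t^(1/2) - t^(3/2) - t^(5/2) + t^(9/2)  [11 crossings, <D> = -A^-3 + A^5 + A^9 + A^13, w = +5]
V(D2) = -t^(-3/2) + t^(-1/2) - 2t^(1/2) + t^(3/2) - 2t^(5/2) + t^(7/2)  [11 crossings, <D> = -A^-17 + 2A^-13 - A^-9 + 2A^-5 - A^-1 + A^3, w = -1]
V(D3) = -t^(1/2) - t^(3/2) - t^(5/2) + t^(9/2)  [13 crossings, <D> = -A^-3 + A^5 + A^9 + A^13, w = +5]
D4 (bracket A^-3 - A + 2A^5 - A^9 + 2A^13 - A^17; 13 crossings at w = +1): V = t^(-7/2) - 2t^(-5/2) + t^(-3/2) - 2t^(-1/2) + t^(1/2) - t^(3/2)
insight: V(t) takes 3 values over 4 diagrams, fixing the grouping


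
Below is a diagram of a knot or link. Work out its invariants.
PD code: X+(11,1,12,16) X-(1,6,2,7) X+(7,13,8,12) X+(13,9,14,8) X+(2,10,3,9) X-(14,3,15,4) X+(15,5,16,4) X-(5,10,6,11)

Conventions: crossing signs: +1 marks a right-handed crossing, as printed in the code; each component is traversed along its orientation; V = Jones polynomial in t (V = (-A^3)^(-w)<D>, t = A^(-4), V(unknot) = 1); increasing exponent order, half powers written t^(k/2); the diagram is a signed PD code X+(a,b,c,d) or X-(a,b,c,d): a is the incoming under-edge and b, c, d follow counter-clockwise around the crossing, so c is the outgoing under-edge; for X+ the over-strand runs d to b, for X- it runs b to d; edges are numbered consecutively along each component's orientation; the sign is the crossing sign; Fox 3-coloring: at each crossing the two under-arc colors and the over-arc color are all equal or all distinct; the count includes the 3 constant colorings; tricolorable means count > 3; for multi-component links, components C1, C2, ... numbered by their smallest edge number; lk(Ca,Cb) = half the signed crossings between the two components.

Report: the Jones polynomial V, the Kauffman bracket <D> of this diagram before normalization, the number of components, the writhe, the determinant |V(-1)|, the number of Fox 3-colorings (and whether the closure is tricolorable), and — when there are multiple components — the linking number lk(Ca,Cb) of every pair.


V = t + t^3 - t^4
<D> = -A^-10 + A^-6 + A^2 (w = +2)
1 component over 8 crossings, w = +2
9 Fox colorings among 3^8, |V(-1)| = 3: tricolorable
why: w = +2 (over 8 crossings) is diagram-only; (-A^3)^(-2) removes it from V


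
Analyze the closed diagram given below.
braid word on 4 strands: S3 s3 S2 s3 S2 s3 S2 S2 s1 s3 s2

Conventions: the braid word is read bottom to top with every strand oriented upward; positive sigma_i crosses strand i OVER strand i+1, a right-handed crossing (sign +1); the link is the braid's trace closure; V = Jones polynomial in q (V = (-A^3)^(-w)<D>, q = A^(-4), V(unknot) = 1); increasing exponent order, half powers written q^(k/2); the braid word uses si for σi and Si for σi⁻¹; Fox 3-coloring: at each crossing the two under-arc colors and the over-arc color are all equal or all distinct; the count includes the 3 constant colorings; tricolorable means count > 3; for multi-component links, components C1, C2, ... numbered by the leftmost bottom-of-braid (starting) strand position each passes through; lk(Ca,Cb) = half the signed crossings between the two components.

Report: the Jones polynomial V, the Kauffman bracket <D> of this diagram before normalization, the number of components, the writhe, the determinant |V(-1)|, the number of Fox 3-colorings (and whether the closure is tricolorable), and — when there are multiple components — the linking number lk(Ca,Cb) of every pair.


V = -q^-3 + 2q^-2 - 2q^-1 + 3 - 2q + 2q^2 - q^3
<D> = A^-9 - 2A^-5 + 2A^-1 - 3A^3 + 2A^7 - 2A^11 + A^15 (w = +1)
1 component over 11 crossings, w = +1
3 Fox colorings among 3^11, |V(-1)| = 13: not tricolorable
why: palindromic: swapping q for 1/q fixes V


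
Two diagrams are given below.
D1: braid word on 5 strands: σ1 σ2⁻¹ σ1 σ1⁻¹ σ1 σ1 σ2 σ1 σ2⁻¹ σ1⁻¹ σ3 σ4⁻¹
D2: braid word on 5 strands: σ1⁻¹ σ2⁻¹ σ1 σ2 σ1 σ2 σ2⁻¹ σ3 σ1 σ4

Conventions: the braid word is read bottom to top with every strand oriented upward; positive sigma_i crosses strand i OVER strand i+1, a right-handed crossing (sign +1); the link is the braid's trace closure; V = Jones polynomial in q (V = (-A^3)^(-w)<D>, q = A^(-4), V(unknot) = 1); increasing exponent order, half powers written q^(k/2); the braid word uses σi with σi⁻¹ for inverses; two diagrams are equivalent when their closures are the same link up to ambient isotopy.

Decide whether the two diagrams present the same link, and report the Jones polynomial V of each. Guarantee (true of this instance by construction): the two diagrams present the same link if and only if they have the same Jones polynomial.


equivalent: yes
D1 (bracket A^6; 12 crossings at w = +2): V = 1
V(D2) = 1  [10 crossings, <D> = A^12, w = +4]
observation: D2 (10 crossings) and D1 (12) are Markov-related braid presentations
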